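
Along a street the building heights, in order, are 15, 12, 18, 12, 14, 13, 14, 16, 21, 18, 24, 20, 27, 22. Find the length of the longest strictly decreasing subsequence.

3

Let dp[i] be the longest strictly decreasing subsequence ending at i:
i:      1  2  3  4  5  6  7  8  9 10 11 12 13 14
a[i]:  15 12 18 12 14 13 14 16 21 18 24 20 27 22
dp:     1  2  1  2  2  3  2  2  1  2  1  2  1  2
Maximum is 3.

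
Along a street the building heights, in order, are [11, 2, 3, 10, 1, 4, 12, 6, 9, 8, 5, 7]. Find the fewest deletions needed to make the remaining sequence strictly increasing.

7

Fewest deletions = n − (longest strictly increasing subsequence).
Patience tails:
11 → extends → [11]
2 → replaces 11 → [2]
3 → extends → [2, 3]
10 → extends → [2, 3, 10]
1 → replaces 2 → [1, 3, 10]
4 → replaces 10 → [1, 3, 4]
12 → extends → [1, 3, 4, 12]
6 → replaces 12 → [1, 3, 4, 6]
9 → extends → [1, 3, 4, 6, 9]
8 → replaces 9 → [1, 3, 4, 6, 8]
5 → replaces 6 → [1, 3, 4, 5, 8]
7 → replaces 8 → [1, 3, 4, 5, 7]
Longest strictly increasing subsequence has length 5, so deletions = 12 − 5 = 7.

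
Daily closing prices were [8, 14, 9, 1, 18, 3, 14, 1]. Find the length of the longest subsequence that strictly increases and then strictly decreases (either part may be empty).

5

inc[i] = longest strictly increasing subsequence ending at i; dec[i] = longest strictly decreasing subsequence starting at i:
i:      1  2  3  4  5  6  7  8
a[i]:   8 14  9  1 18  3 14  1
inc:    1  2  2  1  3  2  3  1
dec:    3  4  3  1  3  2  2  1
Best peak at i=2 (value 14): inc=2, dec=4, length 2+4−1 = 5.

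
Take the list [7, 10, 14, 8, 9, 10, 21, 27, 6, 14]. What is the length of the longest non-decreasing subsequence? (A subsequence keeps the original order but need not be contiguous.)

Track the smallest tail for each achievable length (allowing ties):
7 → extends → [7]
10 → extends → [7, 10]
14 → extends → [7, 10, 14]
8 → replaces 10 → [7, 8, 14]
9 → replaces 14 → [7, 8, 9]
10 → extends → [7, 8, 9, 10]
21 → extends → [7, 8, 9, 10, 21]
27 → extends → [7, 8, 9, 10, 21, 27]
6 → replaces 7 → [6, 8, 9, 10, 21, 27]
14 → replaces 21 → [6, 8, 9, 10, 14, 27]
Six tails, so the longest non-decreasing subsequence has length 6 (e.g. 7, 8, 9, 10, 21, 27).

6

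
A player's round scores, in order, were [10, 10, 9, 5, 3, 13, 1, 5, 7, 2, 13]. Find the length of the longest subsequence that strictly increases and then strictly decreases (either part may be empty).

5

inc[i] = longest strictly increasing subsequence ending at i; dec[i] = longest strictly decreasing subsequence starting at i:
i:      1  2  3  4  5  6  7  8  9 10 11
a[i]:  10 10  9  5  3 13  1  5  7  2 13
inc:    1  1  1  1  1  2  1  2  3  2  4
dec:    5  5  4  3  2  3  1  2  2  1  1
Best peak at i=1 (value 10): inc=1, dec=5, length 1+5−1 = 5.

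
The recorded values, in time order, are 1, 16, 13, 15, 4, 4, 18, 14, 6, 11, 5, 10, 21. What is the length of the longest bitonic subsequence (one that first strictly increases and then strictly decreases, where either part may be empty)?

inc[i] = longest strictly increasing subsequence ending at i; dec[i] = longest strictly decreasing subsequence starting at i:
i:      1  2  3  4  5  6  7  8  9 10 11 12 13
a[i]:   1 16 13 15  4  4 18 14  6 11  5 10 21
inc:    1  2  2  3  2  2  4  3  3  4  3  4  5
dec:    1  5  3  4  1  1  4  3  2  2  1  1  1
Best peak at i=7 (value 18): inc=4, dec=4, length 4+4−1 = 7.

7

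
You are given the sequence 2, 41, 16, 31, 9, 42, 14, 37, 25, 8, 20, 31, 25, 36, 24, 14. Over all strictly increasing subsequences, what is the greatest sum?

117

Let S[i] be the best sum of a strictly increasing subsequence ending at i:
i:       1   2   3   4   5   6   7   8   9  10  11  12  13  14  15  16
a[i]:    2  41  16  31   9  42  14  37  25   8  20  31  25  36  24  14
S:       2  43  18  49  11  91  25  86  50  10  45  81  70 117  69  25
Maximum is 117 (e.g. 2 + 9 + 14 + 25 + 31 + 36).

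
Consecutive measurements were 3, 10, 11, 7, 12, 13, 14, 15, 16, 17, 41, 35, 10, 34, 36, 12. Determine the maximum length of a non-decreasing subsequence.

11

Track the smallest tail for each achievable length (allowing ties):
3 → extends → [3]
10 → extends → [3, 10]
11 → extends → [3, 10, 11]
7 → replaces 10 → [3, 7, 11]
12 → extends → [3, 7, 11, 12]
13 → extends → [3, 7, 11, 12, 13]
14 → extends → [3, 7, 11, 12, 13, 14]
15 → extends → [3, 7, 11, 12, 13, 14, 15]
16 → extends → [3, 7, 11, 12, 13, 14, 15, 16]
17 → extends → [3, 7, 11, 12, 13, 14, 15, 16, 17]
41 → extends → [3, 7, 11, 12, 13, 14, 15, 16, 17, 41]
35 → replaces 41 → [3, 7, 11, 12, 13, 14, 15, 16, 17, 35]
10 → replaces 11 → [3, 7, 10, 12, 13, 14, 15, 16, 17, 35]
34 → replaces 35 → [3, 7, 10, 12, 13, 14, 15, 16, 17, 34]
36 → extends → [3, 7, 10, 12, 13, 14, 15, 16, 17, 34, 36]
12 → replaces 13 → [3, 7, 10, 12, 12, 14, 15, 16, 17, 34, 36]
Eleven tails, so the longest non-decreasing subsequence has length 11 (e.g. 3, 10, 11, 12, 13, 14, 15, 16, 17, 35, 36).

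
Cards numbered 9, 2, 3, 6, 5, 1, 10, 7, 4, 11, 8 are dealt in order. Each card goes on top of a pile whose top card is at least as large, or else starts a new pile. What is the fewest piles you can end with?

5

The minimum number of non-increasing subsequences covering a sequence equals the length of its longest strictly increasing subsequence.
LIS length is 5 (e.g. 2, 3, 6, 10, 11), so 5 piles are needed.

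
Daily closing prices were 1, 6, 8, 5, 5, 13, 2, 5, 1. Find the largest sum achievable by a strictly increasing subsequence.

28

Let S[i] be the best sum of a strictly increasing subsequence ending at i:
i:      1  2  3  4  5  6  7  8  9
a[i]:   1  6  8  5  5 13  2  5  1
S:      1  7 15  6  6 28  3  8  1
Maximum is 28 (e.g. 1 + 6 + 8 + 13).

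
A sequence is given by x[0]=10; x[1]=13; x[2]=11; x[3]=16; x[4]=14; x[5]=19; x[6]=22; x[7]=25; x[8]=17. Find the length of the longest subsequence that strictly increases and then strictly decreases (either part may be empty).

inc[i] = longest strictly increasing subsequence ending at i; dec[i] = longest strictly decreasing subsequence starting at i:
i:      0  1  2  3  4  5  6  7  8
x[i]:  10 13 11 16 14 19 22 25 17
inc:    1  2  2  3  3  4  5  6  4
dec:    1  2  1  2  1  2  2  2  1
Best peak at i=7 (value 25): inc=6, dec=2, length 6+2−1 = 7.

7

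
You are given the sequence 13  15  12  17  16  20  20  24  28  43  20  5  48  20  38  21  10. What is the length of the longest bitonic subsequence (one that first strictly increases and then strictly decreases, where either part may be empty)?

inc[i] = longest strictly increasing subsequence ending at i; dec[i] = longest strictly decreasing subsequence starting at i:
i:      1  2  3  4  5  6  7  8  9 10 11 12 13 14 15 16 17
a[i]:  13 15 12 17 16 20 20 24 28 43 20  5 48 20 38 21 10
inc:    1  2  1  3  3  4  4  5  6  7  4  1  8  4  7  5  2
dec:    3  3  2  3  2  2  2  3  3  4  2  1  4  2  3  2  1
Best peak at i=13 (value 48): inc=8, dec=4, length 8+4−1 = 11.

11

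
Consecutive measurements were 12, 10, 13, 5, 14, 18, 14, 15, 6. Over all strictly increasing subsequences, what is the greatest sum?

57

Let S[i] be the best sum of a strictly increasing subsequence ending at i:
i:      1  2  3  4  5  6  7  8  9
a[i]:  12 10 13  5 14 18 14 15  6
S:     12 10 25  5 39 57 39 54 11
Maximum is 57 (e.g. 12 + 13 + 14 + 18).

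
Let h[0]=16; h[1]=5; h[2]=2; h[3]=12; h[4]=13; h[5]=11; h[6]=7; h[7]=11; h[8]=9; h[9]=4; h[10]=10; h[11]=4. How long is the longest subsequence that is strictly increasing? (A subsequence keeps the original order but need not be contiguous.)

4

Let dp[i] be the length of the longest such subsequence ending at index i:
i:      0  1  2  3  4  5  6  7  8  9 10 11
h[i]:  16  5  2 12 13 11  7 11  9  4 10  4
dp:     1  1  1  2  3  2  2  3  3  2  4  2
Maximum dp value is 4.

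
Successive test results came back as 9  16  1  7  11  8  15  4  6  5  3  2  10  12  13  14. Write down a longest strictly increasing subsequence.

1, 7, 8, 10, 12, 13, 14

Patience tails give the LIS length; then backtrack through the dp parents:
9 → extends → [9]
16 → extends → [9, 16]
1 → replaces 9 → [1, 16]
7 → replaces 16 → [1, 7]
11 → extends → [1, 7, 11]
8 → replaces 11 → [1, 7, 8]
15 → extends → [1, 7, 8, 15]
4 → replaces 7 → [1, 4, 8, 15]
6 → replaces 8 → [1, 4, 6, 15]
5 → replaces 6 → [1, 4, 5, 15]
3 → replaces 4 → [1, 3, 5, 15]
2 → replaces 3 → [1, 2, 5, 15]
10 → replaces 15 → [1, 2, 5, 10]
12 → extends → [1, 2, 5, 10, 12]
13 → extends → [1, 2, 5, 10, 12, 13]
14 → extends → [1, 2, 5, 10, 12, 13, 14]
Length 7; one witness is 1, 7, 8, 10, 12, 13, 14.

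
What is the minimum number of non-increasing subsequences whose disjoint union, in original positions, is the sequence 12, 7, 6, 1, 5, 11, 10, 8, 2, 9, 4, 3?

4

The minimum number of non-increasing subsequences covering a sequence equals the length of its longest strictly increasing subsequence.
LIS length is 4 (e.g. 1, 5, 8, 9), so 4 piles are needed.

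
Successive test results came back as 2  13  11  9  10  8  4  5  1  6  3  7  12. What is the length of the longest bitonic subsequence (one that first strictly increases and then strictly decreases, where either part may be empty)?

inc[i] = longest strictly increasing subsequence ending at i; dec[i] = longest strictly decreasing subsequence starting at i:
i:      1  2  3  4  5  6  7  8  9 10 11 12 13
a[i]:   2 13 11  9 10  8  4  5  1  6  3  7 12
inc:    1  2  2  2  3  2  2  3  1  4  2  5  6
dec:    2  6  5  4  4  3  2  2  1  2  1  1  1
Best peak at i=2 (value 13): inc=2, dec=6, length 2+6−1 = 7.

7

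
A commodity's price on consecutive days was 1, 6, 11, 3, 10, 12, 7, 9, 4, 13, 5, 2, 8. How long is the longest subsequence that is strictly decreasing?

Let dp[i] be the longest strictly decreasing subsequence ending at i:
i:      1  2  3  4  5  6  7  8  9 10 11 12 13
a[i]:   1  6 11  3 10 12  7  9  4 13  5  2  8
dp:     1  1  1  2  2  1  3  3  4  1  4  5  4
Maximum is 5.

5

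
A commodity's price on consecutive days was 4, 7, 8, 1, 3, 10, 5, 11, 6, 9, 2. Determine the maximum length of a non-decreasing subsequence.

Let dp[i] be the length of the longest such subsequence ending at index i:
i:      1  2  3  4  5  6  7  8  9 10 11
a[i]:   4  7  8  1  3 10  5 11  6  9  2
dp:     1  2  3  1  2  4  3  5  4  5  2
Maximum dp value is 5.

5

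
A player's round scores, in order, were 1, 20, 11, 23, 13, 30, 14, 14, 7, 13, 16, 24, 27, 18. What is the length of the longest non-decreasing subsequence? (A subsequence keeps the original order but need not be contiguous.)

Let dp[i] be the length of the longest such subsequence ending at index i:
i:      1  2  3  4  5  6  7  8  9 10 11 12 13 14
a[i]:   1 20 11 23 13 30 14 14  7 13 16 24 27 18
dp:     1  2  2  3  3  4  4  5  2  4  6  7  8  7
Maximum dp value is 8.

8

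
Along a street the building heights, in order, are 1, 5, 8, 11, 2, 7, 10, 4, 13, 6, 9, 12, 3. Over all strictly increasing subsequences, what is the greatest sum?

38

Let S[i] be the best sum of a strictly increasing subsequence ending at i:
i:      1  2  3  4  5  6  7  8  9 10 11 12 13
a[i]:   1  5  8 11  2  7 10  4 13  6  9 12  3
S:      1  6 14 25  3 13 24  7 38 13 23 37  6
Maximum is 38 (e.g. 1 + 5 + 8 + 11 + 13).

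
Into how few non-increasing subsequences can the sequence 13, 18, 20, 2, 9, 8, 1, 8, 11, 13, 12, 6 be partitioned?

4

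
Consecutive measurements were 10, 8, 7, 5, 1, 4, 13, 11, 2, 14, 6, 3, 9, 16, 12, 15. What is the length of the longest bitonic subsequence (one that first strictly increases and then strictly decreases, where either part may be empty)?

6

inc[i] = longest strictly increasing subsequence ending at i; dec[i] = longest strictly decreasing subsequence starting at i:
i:      1  2  3  4  5  6  7  8  9 10 11 12 13 14 15 16
a[i]:  10  8  7  5  1  4 13 11  2 14  6  3  9 16 12 15
inc:    1  1  1  1  1  2  3  3  2  4  3  3  4  5  5  6
dec:    6  5  4  3  1  2  4  3  1  3  2  1  1  2  1  1
Best peak at i=1 (value 10): inc=1, dec=6, length 1+6−1 = 6.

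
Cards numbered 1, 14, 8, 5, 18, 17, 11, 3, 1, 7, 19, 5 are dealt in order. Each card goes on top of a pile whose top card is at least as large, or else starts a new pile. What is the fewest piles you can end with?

4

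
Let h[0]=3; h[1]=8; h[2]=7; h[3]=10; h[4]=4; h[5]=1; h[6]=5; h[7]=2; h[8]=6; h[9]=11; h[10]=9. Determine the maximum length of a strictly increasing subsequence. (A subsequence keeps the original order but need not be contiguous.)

5

Let dp[i] be the length of the longest such subsequence ending at index i:
i:      0  1  2  3  4  5  6  7  8  9 10
h[i]:   3  8  7 10  4  1  5  2  6 11  9
dp:     1  2  2  3  2  1  3  2  4  5  5
Maximum dp value is 5.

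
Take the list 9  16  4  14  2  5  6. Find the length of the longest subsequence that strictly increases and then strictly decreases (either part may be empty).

4

inc[i] = longest strictly increasing subsequence ending at i; dec[i] = longest strictly decreasing subsequence starting at i:
i:      1  2  3  4  5  6  7
a[i]:   9 16  4 14  2  5  6
inc:    1  2  1  2  1  2  3
dec:    3  3  2  2  1  1  1
Best peak at i=2 (value 16): inc=2, dec=3, length 2+3−1 = 4.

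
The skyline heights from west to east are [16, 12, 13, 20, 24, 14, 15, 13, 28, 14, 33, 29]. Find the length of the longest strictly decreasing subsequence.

3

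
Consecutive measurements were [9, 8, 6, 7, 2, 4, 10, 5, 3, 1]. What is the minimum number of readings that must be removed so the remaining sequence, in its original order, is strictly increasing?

Fewest deletions = n − (longest strictly increasing subsequence).
i:      1  2  3  4  5  6  7  8  9 10
a[i]:   9  8  6  7  2  4 10  5  3  1
dp:     1  1  1  2  1  2  3  3  2  1
max dp = 3, so deletions = 10 − 3 = 7.

7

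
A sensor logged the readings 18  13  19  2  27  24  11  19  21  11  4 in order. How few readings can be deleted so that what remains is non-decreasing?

Fewest deletions = n − (longest non-decreasing subsequence).
Patience tails:
18 → extends → [18]
13 → replaces 18 → [13]
19 → extends → [13, 19]
2 → replaces 13 → [2, 19]
27 → extends → [2, 19, 27]
24 → replaces 27 → [2, 19, 24]
11 → replaces 19 → [2, 11, 24]
19 → replaces 24 → [2, 11, 19]
21 → extends → [2, 11, 19, 21]
11 → replaces 19 → [2, 11, 11, 21]
4 → replaces 11 → [2, 4, 11, 21]
Longest non-decreasing subsequence has length 4, so deletions = 11 − 4 = 7.

7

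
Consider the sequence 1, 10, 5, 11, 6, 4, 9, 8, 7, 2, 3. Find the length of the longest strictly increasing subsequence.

Let dp[i] be the length of the longest such subsequence ending at index i:
i:      1  2  3  4  5  6  7  8  9 10 11
a[i]:   1 10  5 11  6  4  9  8  7  2  3
dp:     1  2  2  3  3  2  4  4  4  2  3
Maximum dp value is 4.

4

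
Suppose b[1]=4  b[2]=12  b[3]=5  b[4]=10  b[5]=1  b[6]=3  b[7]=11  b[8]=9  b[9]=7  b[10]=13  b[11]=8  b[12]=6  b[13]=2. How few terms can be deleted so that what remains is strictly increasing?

Fewest deletions = n − (longest strictly increasing subsequence).
i:      1  2  3  4  5  6  7  8  9 10 11 12 13
b[i]:   4 12  5 10  1  3 11  9  7 13  8  6  2
dp:     1  2  2  3  1  2  4  3  3  5  4  3  2
max dp = 5, so deletions = 13 − 5 = 8.

8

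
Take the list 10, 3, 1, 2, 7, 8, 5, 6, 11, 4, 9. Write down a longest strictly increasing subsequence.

1, 2, 7, 8, 11

Patience tails give the LIS length; then backtrack through the dp parents:
10 → extends → [10]
3 → replaces 10 → [3]
1 → replaces 3 → [1]
2 → extends → [1, 2]
7 → extends → [1, 2, 7]
8 → extends → [1, 2, 7, 8]
5 → replaces 7 → [1, 2, 5, 8]
6 → replaces 8 → [1, 2, 5, 6]
11 → extends → [1, 2, 5, 6, 11]
4 → replaces 5 → [1, 2, 4, 6, 11]
9 → replaces 11 → [1, 2, 4, 6, 9]
Length 5; one witness is 1, 2, 7, 8, 11.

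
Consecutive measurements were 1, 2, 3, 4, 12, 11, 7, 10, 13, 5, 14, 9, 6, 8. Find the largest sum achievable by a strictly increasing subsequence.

Let S[i] be the best sum of a strictly increasing subsequence ending at i:
i:      1  2  3  4  5  6  7  8  9 10 11 12 13 14
a[i]:   1  2  3  4 12 11  7 10 13  5 14  9  6  8
S:      1  3  6 10 22 21 17 27 40 15 54 26 21 29
Maximum is 54 (e.g. 1 + 2 + 3 + 4 + 7 + 10 + 13 + 14).

54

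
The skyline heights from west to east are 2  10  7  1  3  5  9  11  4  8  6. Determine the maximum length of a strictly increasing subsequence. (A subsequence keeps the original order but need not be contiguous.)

Track the smallest tail for each achievable length (strict):
2 → extends → [2]
10 → extends → [2, 10]
7 → replaces 10 → [2, 7]
1 → replaces 2 → [1, 7]
3 → replaces 7 → [1, 3]
5 → extends → [1, 3, 5]
9 → extends → [1, 3, 5, 9]
11 → extends → [1, 3, 5, 9, 11]
4 → replaces 5 → [1, 3, 4, 9, 11]
8 → replaces 9 → [1, 3, 4, 8, 11]
6 → replaces 8 → [1, 3, 4, 6, 11]
Five tails, so the longest strictly increasing subsequence has length 5 (e.g. 2, 3, 5, 9, 11).

5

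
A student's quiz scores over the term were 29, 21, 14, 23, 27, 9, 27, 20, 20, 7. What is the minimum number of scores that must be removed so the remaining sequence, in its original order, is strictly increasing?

Fewest deletions = n − (longest strictly increasing subsequence).
Patience tails:
29 → extends → [29]
21 → replaces 29 → [21]
14 → replaces 21 → [14]
23 → extends → [14, 23]
27 → extends → [14, 23, 27]
9 → replaces 14 → [9, 23, 27]
27 → already a tail → [9, 23, 27]
20 → replaces 23 → [9, 20, 27]
20 → already a tail → [9, 20, 27]
7 → replaces 9 → [7, 20, 27]
Longest strictly increasing subsequence has length 3, so deletions = 10 − 3 = 7.

7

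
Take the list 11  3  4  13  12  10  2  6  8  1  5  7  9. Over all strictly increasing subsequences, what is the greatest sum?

30

Let S[i] be the best sum of a strictly increasing subsequence ending at i:
i:      1  2  3  4  5  6  7  8  9 10 11 12 13
a[i]:  11  3  4 13 12 10  2  6  8  1  5  7  9
S:     11  3  7 24 23 17  2 13 21  1 12 20 30
Maximum is 30 (e.g. 3 + 4 + 6 + 8 + 9).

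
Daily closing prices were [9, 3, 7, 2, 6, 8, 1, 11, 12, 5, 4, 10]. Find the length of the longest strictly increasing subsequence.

Let dp[i] be the length of the longest such subsequence ending at index i:
i:      1  2  3  4  5  6  7  8  9 10 11 12
a[i]:   9  3  7  2  6  8  1 11 12  5  4 10
dp:     1  1  2  1  2  3  1  4  5  2  2  4
Maximum dp value is 5.

5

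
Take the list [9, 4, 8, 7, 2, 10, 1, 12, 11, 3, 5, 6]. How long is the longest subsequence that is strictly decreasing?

5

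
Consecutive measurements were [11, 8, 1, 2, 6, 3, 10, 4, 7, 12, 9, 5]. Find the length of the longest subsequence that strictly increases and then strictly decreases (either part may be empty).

inc[i] = longest strictly increasing subsequence ending at i; dec[i] = longest strictly decreasing subsequence starting at i:
i:      1  2  3  4  5  6  7  8  9 10 11 12
a[i]:  11  8  1  2  6  3 10  4  7 12  9  5
inc:    1  1  1  2  3  3  4  4  5  6  6  5
dec:    4  3  1  1  2  1  3  1  2  3  2  1
Best peak at i=10 (value 12): inc=6, dec=3, length 6+3−1 = 8.

8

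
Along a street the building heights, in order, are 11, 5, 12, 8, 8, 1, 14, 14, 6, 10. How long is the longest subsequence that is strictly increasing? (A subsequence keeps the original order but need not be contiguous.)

3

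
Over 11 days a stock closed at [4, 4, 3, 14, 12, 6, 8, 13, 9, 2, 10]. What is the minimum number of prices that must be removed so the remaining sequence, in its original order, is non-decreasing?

Fewest deletions = n − (longest non-decreasing subsequence).
Patience tails:
4 → extends → [4]
4 → extends → [4, 4]
3 → replaces 4 → [3, 4]
14 → extends → [3, 4, 14]
12 → replaces 14 → [3, 4, 12]
6 → replaces 12 → [3, 4, 6]
8 → extends → [3, 4, 6, 8]
13 → extends → [3, 4, 6, 8, 13]
9 → replaces 13 → [3, 4, 6, 8, 9]
2 → replaces 3 → [2, 4, 6, 8, 9]
10 → extends → [2, 4, 6, 8, 9, 10]
Longest non-decreasing subsequence has length 6, so deletions = 11 − 6 = 5.

5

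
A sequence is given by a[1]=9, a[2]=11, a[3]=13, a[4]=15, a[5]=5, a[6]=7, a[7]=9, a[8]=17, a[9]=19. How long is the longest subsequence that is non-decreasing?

Let dp[i] be the length of the longest such subsequence ending at index i:
i:      1  2  3  4  5  6  7  8  9
a[i]:   9 11 13 15  5  7  9 17 19
dp:     1  2  3  4  1  2  3  5  6
Maximum dp value is 6.

6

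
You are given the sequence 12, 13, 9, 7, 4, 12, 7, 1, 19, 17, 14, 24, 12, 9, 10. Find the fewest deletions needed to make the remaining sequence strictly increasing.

Fewest deletions = n − (longest strictly increasing subsequence).
Patience tails:
12 → extends → [12]
13 → extends → [12, 13]
9 → replaces 12 → [9, 13]
7 → replaces 9 → [7, 13]
4 → replaces 7 → [4, 13]
12 → replaces 13 → [4, 12]
7 → replaces 12 → [4, 7]
1 → replaces 4 → [1, 7]
19 → extends → [1, 7, 19]
17 → replaces 19 → [1, 7, 17]
14 → replaces 17 → [1, 7, 14]
24 → extends → [1, 7, 14, 24]
12 → replaces 14 → [1, 7, 12, 24]
9 → replaces 12 → [1, 7, 9, 24]
10 → replaces 24 → [1, 7, 9, 10]
Longest strictly increasing subsequence has length 4, so deletions = 15 − 4 = 11.

11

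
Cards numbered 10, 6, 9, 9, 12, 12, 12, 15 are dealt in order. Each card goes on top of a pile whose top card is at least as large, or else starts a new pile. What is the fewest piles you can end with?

4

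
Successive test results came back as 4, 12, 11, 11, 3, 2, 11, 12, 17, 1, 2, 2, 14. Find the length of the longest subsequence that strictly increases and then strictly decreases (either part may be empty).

6

inc[i] = longest strictly increasing subsequence ending at i; dec[i] = longest strictly decreasing subsequence starting at i:
i:      1  2  3  4  5  6  7  8  9 10 11 12 13
a[i]:   4 12 11 11  3  2 11 12 17  1  2  2 14
inc:    1  2  2  2  1  1  2  3  4  1  2  2  4
dec:    4  5  4  4  3  2  2  2  2  1  1  1  1
Best peak at i=2 (value 12): inc=2, dec=5, length 2+5−1 = 6.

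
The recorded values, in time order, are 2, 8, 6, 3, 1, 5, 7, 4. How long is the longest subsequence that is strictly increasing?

4

Track the smallest tail for each achievable length (strict):
2 → extends → [2]
8 → extends → [2, 8]
6 → replaces 8 → [2, 6]
3 → replaces 6 → [2, 3]
1 → replaces 2 → [1, 3]
5 → extends → [1, 3, 5]
7 → extends → [1, 3, 5, 7]
4 → replaces 5 → [1, 3, 4, 7]
Four tails, so the longest strictly increasing subsequence has length 4 (e.g. 2, 3, 5, 7).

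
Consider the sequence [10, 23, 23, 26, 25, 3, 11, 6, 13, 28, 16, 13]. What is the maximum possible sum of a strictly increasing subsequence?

87

Let S[i] be the best sum of a strictly increasing subsequence ending at i:
i:      1  2  3  4  5  6  7  8  9 10 11 12
a[i]:  10 23 23 26 25  3 11  6 13 28 16 13
S:     10 33 33 59 58  3 21  9 34 87 50 34
Maximum is 87 (e.g. 10 + 23 + 26 + 28).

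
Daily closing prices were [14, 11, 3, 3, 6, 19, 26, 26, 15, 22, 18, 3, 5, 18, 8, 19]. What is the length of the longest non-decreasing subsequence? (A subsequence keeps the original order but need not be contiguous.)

7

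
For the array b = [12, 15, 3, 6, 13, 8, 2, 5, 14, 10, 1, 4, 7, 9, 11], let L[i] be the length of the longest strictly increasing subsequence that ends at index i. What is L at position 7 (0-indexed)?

2

dp[i] = 1 + max{dp[j] : j<i, b[j]<b[i]} (or 1 if no such j):
i:      0  1  2  3  4  5  6  7  8  9 10 11 12 13 14
b[i]:  12 15  3  6 13  8  2  5 14 10  1  4  7  9 11
dp:     1  2  1  2  3  3  1  2  4  4  1  2  3  4  5
At index 7 the value is 2.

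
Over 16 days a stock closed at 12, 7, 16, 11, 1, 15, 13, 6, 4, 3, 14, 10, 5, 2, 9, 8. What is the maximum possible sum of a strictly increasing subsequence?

Let S[i] be the best sum of a strictly increasing subsequence ending at i:
i:      1  2  3  4  5  6  7  8  9 10 11 12 13 14 15 16
a[i]:  12  7 16 11  1 15 13  6  4  3 14 10  5  2  9  8
S:     12  7 28 18  1 33 31  7  5  4 45 17 10  3 19 18
Maximum is 45 (e.g. 7 + 11 + 13 + 14).

45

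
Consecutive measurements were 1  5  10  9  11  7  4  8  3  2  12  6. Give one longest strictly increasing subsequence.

1, 5, 10, 11, 12

Patience tails give the LIS length; then backtrack through the dp parents:
1 → extends → [1]
5 → extends → [1, 5]
10 → extends → [1, 5, 10]
9 → replaces 10 → [1, 5, 9]
11 → extends → [1, 5, 9, 11]
7 → replaces 9 → [1, 5, 7, 11]
4 → replaces 5 → [1, 4, 7, 11]
8 → replaces 11 → [1, 4, 7, 8]
3 → replaces 4 → [1, 3, 7, 8]
2 → replaces 3 → [1, 2, 7, 8]
12 → extends → [1, 2, 7, 8, 12]
6 → replaces 7 → [1, 2, 6, 8, 12]
Length 5; one witness is 1, 5, 10, 11, 12.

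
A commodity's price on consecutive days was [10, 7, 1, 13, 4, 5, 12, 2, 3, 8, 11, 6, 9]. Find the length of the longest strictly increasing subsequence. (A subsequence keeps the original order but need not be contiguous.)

5

Track the smallest tail for each achievable length (strict):
10 → extends → [10]
7 → replaces 10 → [7]
1 → replaces 7 → [1]
13 → extends → [1, 13]
4 → replaces 13 → [1, 4]
5 → extends → [1, 4, 5]
12 → extends → [1, 4, 5, 12]
2 → replaces 4 → [1, 2, 5, 12]
3 → replaces 5 → [1, 2, 3, 12]
8 → replaces 12 → [1, 2, 3, 8]
11 → extends → [1, 2, 3, 8, 11]
6 → replaces 8 → [1, 2, 3, 6, 11]
9 → replaces 11 → [1, 2, 3, 6, 9]
Five tails, so the longest strictly increasing subsequence has length 5 (e.g. 1, 4, 5, 8, 11).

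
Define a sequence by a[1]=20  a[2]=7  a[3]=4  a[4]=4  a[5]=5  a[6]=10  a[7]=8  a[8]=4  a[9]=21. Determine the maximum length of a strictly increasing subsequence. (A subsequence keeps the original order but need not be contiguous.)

4

Track the smallest tail for each achievable length (strict):
20 → extends → [20]
7 → replaces 20 → [7]
4 → replaces 7 → [4]
4 → already a tail → [4]
5 → extends → [4, 5]
10 → extends → [4, 5, 10]
8 → replaces 10 → [4, 5, 8]
4 → already a tail → [4, 5, 8]
21 → extends → [4, 5, 8, 21]
Four tails, so the longest strictly increasing subsequence has length 4 (e.g. 4, 5, 10, 21).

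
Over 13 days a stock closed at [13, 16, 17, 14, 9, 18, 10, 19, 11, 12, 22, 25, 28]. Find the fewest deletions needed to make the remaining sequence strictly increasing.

5

Fewest deletions = n − (longest strictly increasing subsequence).
i:      1  2  3  4  5  6  7  8  9 10 11 12 13
a[i]:  13 16 17 14  9 18 10 19 11 12 22 25 28
dp:     1  2  3  2  1  4  2  5  3  4  6  7  8
max dp = 8, so deletions = 13 − 8 = 5.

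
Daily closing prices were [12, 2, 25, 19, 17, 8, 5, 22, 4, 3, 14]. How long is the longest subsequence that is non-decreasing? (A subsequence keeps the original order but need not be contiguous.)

Track the smallest tail for each achievable length (allowing ties):
12 → extends → [12]
2 → replaces 12 → [2]
25 → extends → [2, 25]
19 → replaces 25 → [2, 19]
17 → replaces 19 → [2, 17]
8 → replaces 17 → [2, 8]
5 → replaces 8 → [2, 5]
22 → extends → [2, 5, 22]
4 → replaces 5 → [2, 4, 22]
3 → replaces 4 → [2, 3, 22]
14 → replaces 22 → [2, 3, 14]
Three tails, so the longest non-decreasing subsequence has length 3 (e.g. 12, 19, 22).

3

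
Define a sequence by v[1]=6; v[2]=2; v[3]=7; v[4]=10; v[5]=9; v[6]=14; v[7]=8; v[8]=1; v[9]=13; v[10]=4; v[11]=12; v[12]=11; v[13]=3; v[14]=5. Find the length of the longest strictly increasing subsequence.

Let dp[i] be the length of the longest such subsequence ending at index i:
i:      1  2  3  4  5  6  7  8  9 10 11 12 13 14
v[i]:   6  2  7 10  9 14  8  1 13  4 12 11  3  5
dp:     1  1  2  3  3  4  3  1  4  2  4  4  2  3
Maximum dp value is 4.

4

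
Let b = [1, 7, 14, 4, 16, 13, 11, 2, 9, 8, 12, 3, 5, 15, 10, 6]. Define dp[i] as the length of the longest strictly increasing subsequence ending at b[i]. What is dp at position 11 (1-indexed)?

dp[i] = 1 + max{dp[j] : j<i, b[j]<b[i]} (or 1 if no such j):
i:      1  2  3  4  5  6  7  8  9 10 11 12 13 14 15 16
b[i]:   1  7 14  4 16 13 11  2  9  8 12  3  5 15 10  6
dp:     1  2  3  2  4  3  3  2  3  3  4  3  4  5  5  5
At index 11 the value is 4.

4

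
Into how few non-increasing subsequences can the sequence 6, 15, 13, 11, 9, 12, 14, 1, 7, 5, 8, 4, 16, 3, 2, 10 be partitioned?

Place each on the leftmost legal pile:
6 → new pile 1 (tops now [6])
15 → new pile 2 (tops now [6, 15])
13 → pile 2 (tops now [6, 13])
11 → pile 2 (tops now [6, 11])
9 → pile 2 (tops now [6, 9])
12 → new pile 3 (tops now [6, 9, 12])
14 → new pile 4 (tops now [6, 9, 12, 14])
1 → pile 1 (tops now [1, 9, 12, 14])
7 → pile 2 (tops now [1, 7, 12, 14])
5 → pile 2 (tops now [1, 5, 12, 14])
8 → pile 3 (tops now [1, 5, 8, 14])
4 → pile 2 (tops now [1, 4, 8, 14])
16 → new pile 5 (tops now [1, 4, 8, 14, 16])
3 → pile 2 (tops now [1, 3, 8, 14, 16])
2 → pile 2 (tops now [1, 2, 8, 14, 16])
10 → pile 4 (tops now [1, 2, 8, 10, 16])
Five piles.

5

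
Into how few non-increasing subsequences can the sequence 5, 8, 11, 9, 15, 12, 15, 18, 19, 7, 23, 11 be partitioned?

8

The minimum number of non-increasing subsequences covering a sequence equals the length of its longest strictly increasing subsequence.
LIS length is 8 (e.g. 5, 8, 11, 12, 15, 18, 19, 23), so 8 piles are needed.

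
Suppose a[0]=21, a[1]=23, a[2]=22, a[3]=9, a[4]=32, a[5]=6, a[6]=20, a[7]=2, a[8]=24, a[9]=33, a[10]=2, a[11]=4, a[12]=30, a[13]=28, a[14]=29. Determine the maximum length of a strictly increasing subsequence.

Let dp[i] be the length of the longest such subsequence ending at index i:
i:      0  1  2  3  4  5  6  7  8  9 10 11 12 13 14
a[i]:  21 23 22  9 32  6 20  2 24 33  2  4 30 28 29
dp:     1  2  2  1  3  1  2  1  3  4  1  2  4  4  5
Maximum dp value is 5.

5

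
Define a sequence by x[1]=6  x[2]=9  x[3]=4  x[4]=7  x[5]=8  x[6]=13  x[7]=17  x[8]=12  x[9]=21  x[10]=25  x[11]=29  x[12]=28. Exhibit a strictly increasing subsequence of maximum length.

Patience tails give the LIS length; then backtrack through the dp parents:
6 → extends → [6]
9 → extends → [6, 9]
4 → replaces 6 → [4, 9]
7 → replaces 9 → [4, 7]
8 → extends → [4, 7, 8]
13 → extends → [4, 7, 8, 13]
17 → extends → [4, 7, 8, 13, 17]
12 → replaces 13 → [4, 7, 8, 12, 17]
21 → extends → [4, 7, 8, 12, 17, 21]
25 → extends → [4, 7, 8, 12, 17, 21, 25]
29 → extends → [4, 7, 8, 12, 17, 21, 25, 29]
28 → replaces 29 → [4, 7, 8, 12, 17, 21, 25, 28]
Length 8; one witness is 6, 7, 8, 13, 17, 21, 25, 29.

6, 7, 8, 13, 17, 21, 25, 29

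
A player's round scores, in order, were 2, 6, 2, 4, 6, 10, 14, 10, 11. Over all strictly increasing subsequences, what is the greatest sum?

Let S[i] be the best sum of a strictly increasing subsequence ending at i:
i:      1  2  3  4  5  6  7  8  9
a[i]:   2  6  2  4  6 10 14 10 11
S:      2  8  2  6 12 22 36 22 33
Maximum is 36 (e.g. 2 + 4 + 6 + 10 + 14).

36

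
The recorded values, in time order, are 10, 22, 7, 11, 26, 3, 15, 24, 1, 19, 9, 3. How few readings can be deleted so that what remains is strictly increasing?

8

Fewest deletions = n − (longest strictly increasing subsequence).
Patience tails:
10 → extends → [10]
22 → extends → [10, 22]
7 → replaces 10 → [7, 22]
11 → replaces 22 → [7, 11]
26 → extends → [7, 11, 26]
3 → replaces 7 → [3, 11, 26]
15 → replaces 26 → [3, 11, 15]
24 → extends → [3, 11, 15, 24]
1 → replaces 3 → [1, 11, 15, 24]
19 → replaces 24 → [1, 11, 15, 19]
9 → replaces 11 → [1, 9, 15, 19]
3 → replaces 9 → [1, 3, 15, 19]
Longest strictly increasing subsequence has length 4, so deletions = 12 − 4 = 8.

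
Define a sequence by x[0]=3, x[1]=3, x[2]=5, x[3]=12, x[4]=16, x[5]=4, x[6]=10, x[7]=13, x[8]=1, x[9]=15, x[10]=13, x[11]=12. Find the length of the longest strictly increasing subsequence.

Track the smallest tail for each achievable length (strict):
3 → extends → [3]
3 → already a tail → [3]
5 → extends → [3, 5]
12 → extends → [3, 5, 12]
16 → extends → [3, 5, 12, 16]
4 → replaces 5 → [3, 4, 12, 16]
10 → replaces 12 → [3, 4, 10, 16]
13 → replaces 16 → [3, 4, 10, 13]
1 → replaces 3 → [1, 4, 10, 13]
15 → extends → [1, 4, 10, 13, 15]
13 → already a tail → [1, 4, 10, 13, 15]
12 → replaces 13 → [1, 4, 10, 12, 15]
Five tails, so the longest strictly increasing subsequence has length 5 (e.g. 3, 5, 12, 13, 15).

5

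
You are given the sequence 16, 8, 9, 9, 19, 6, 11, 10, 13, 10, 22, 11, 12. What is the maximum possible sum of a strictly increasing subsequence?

Let S[i] be the best sum of a strictly increasing subsequence ending at i:
i:      1  2  3  4  5  6  7  8  9 10 11 12 13
a[i]:  16  8  9  9 19  6 11 10 13 10 22 11 12
S:     16  8 17 17 36  6 28 27 41 27 63 38 50
Maximum is 63 (e.g. 8 + 9 + 11 + 13 + 22).

63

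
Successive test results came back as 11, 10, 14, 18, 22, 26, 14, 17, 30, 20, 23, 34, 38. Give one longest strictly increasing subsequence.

11, 14, 18, 22, 26, 30, 34, 38

Patience tails give the LIS length; then backtrack through the dp parents:
11 → extends → [11]
10 → replaces 11 → [10]
14 → extends → [10, 14]
18 → extends → [10, 14, 18]
22 → extends → [10, 14, 18, 22]
26 → extends → [10, 14, 18, 22, 26]
14 → already a tail → [10, 14, 18, 22, 26]
17 → replaces 18 → [10, 14, 17, 22, 26]
30 → extends → [10, 14, 17, 22, 26, 30]
20 → replaces 22 → [10, 14, 17, 20, 26, 30]
23 → replaces 26 → [10, 14, 17, 20, 23, 30]
34 → extends → [10, 14, 17, 20, 23, 30, 34]
38 → extends → [10, 14, 17, 20, 23, 30, 34, 38]
Length 8; one witness is 11, 14, 18, 22, 26, 30, 34, 38.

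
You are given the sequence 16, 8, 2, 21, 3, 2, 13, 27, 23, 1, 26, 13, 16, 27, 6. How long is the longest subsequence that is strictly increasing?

6

Let dp[i] be the length of the longest such subsequence ending at index i:
i:      1  2  3  4  5  6  7  8  9 10 11 12 13 14 15
a[i]:  16  8  2 21  3  2 13 27 23  1 26 13 16 27  6
dp:     1  1  1  2  2  1  3  4  4  1  5  3  4  6  3
Maximum dp value is 6.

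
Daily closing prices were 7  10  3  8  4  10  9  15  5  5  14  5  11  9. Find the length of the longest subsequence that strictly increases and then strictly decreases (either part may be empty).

inc[i] = longest strictly increasing subsequence ending at i; dec[i] = longest strictly decreasing subsequence starting at i:
i:      1  2  3  4  5  6  7  8  9 10 11 12 13 14
a[i]:   7 10  3  8  4 10  9 15  5  5 14  5 11  9
inc:    1  2  1  2  2  3  3  4  3  3  4  3  4  4
dec:    2  3  1  2  1  3  2  4  1  1  3  1  2  1
Best peak at i=8 (value 15): inc=4, dec=4, length 4+4−1 = 7.

7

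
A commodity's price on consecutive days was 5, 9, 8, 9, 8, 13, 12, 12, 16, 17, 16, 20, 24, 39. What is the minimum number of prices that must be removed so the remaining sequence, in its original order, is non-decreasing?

4

Fewest deletions = n − (longest non-decreasing subsequence).
Patience tails:
5 → extends → [5]
9 → extends → [5, 9]
8 → replaces 9 → [5, 8]
9 → extends → [5, 8, 9]
8 → replaces 9 → [5, 8, 8]
13 → extends → [5, 8, 8, 13]
12 → replaces 13 → [5, 8, 8, 12]
12 → extends → [5, 8, 8, 12, 12]
16 → extends → [5, 8, 8, 12, 12, 16]
17 → extends → [5, 8, 8, 12, 12, 16, 17]
16 → replaces 17 → [5, 8, 8, 12, 12, 16, 16]
20 → extends → [5, 8, 8, 12, 12, 16, 16, 20]
24 → extends → [5, 8, 8, 12, 12, 16, 16, 20, 24]
39 → extends → [5, 8, 8, 12, 12, 16, 16, 20, 24, 39]
Longest non-decreasing subsequence has length 10, so deletions = 14 − 10 = 4.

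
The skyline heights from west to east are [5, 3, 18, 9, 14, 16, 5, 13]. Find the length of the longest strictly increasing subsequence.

Let dp[i] be the length of the longest such subsequence ending at index i:
i:      1  2  3  4  5  6  7  8
a[i]:   5  3 18  9 14 16  5 13
dp:     1  1  2  2  3  4  2  3
Maximum dp value is 4.

4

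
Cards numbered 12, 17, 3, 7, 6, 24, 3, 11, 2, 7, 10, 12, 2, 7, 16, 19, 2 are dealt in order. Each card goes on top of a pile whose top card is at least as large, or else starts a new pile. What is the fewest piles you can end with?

Place each on the leftmost legal pile:
12 → new pile 1 (tops now [12])
17 → new pile 2 (tops now [12, 17])
3 → pile 1 (tops now [3, 17])
7 → pile 2 (tops now [3, 7])
6 → pile 2 (tops now [3, 6])
24 → new pile 3 (tops now [3, 6, 24])
3 → pile 1 (tops now [3, 6, 24])
11 → pile 3 (tops now [3, 6, 11])
2 → pile 1 (tops now [2, 6, 11])
7 → pile 3 (tops now [2, 6, 7])
10 → new pile 4 (tops now [2, 6, 7, 10])
12 → new pile 5 (tops now [2, 6, 7, 10, 12])
2 → pile 1 (tops now [2, 6, 7, 10, 12])
7 → pile 3 (tops now [2, 6, 7, 10, 12])
16 → new pile 6 (tops now [2, 6, 7, 10, 12, 16])
19 → new pile 7 (tops now [2, 6, 7, 10, 12, 16, 19])
2 → pile 1 (tops now [2, 6, 7, 10, 12, 16, 19])
Seven piles.

7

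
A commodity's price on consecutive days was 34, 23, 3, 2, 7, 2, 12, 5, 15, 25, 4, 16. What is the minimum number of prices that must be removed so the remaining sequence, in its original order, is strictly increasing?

7

Fewest deletions = n − (longest strictly increasing subsequence).
Patience tails:
34 → extends → [34]
23 → replaces 34 → [23]
3 → replaces 23 → [3]
2 → replaces 3 → [2]
7 → extends → [2, 7]
2 → already a tail → [2, 7]
12 → extends → [2, 7, 12]
5 → replaces 7 → [2, 5, 12]
15 → extends → [2, 5, 12, 15]
25 → extends → [2, 5, 12, 15, 25]
4 → replaces 5 → [2, 4, 12, 15, 25]
16 → replaces 25 → [2, 4, 12, 15, 16]
Longest strictly increasing subsequence has length 5, so deletions = 12 − 5 = 7.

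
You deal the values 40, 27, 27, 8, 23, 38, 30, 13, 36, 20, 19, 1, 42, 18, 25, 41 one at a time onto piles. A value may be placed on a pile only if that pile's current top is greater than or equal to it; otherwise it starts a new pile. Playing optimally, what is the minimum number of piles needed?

The minimum number of non-increasing subsequences covering a sequence equals the length of its longest strictly increasing subsequence.
LIS length is 5 (e.g. 8, 23, 30, 36, 42), so 5 piles are needed.

5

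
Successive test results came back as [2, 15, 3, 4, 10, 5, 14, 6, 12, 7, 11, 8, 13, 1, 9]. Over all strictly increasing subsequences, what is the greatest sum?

51

Let S[i] be the best sum of a strictly increasing subsequence ending at i:
i:      1  2  3  4  5  6  7  8  9 10 11 12 13 14 15
a[i]:   2 15  3  4 10  5 14  6 12  7 11  8 13  1  9
S:      2 17  5  9 19 14 33 20 32 27 38 35 51  1 44
Maximum is 51 (e.g. 2 + 3 + 4 + 5 + 6 + 7 + 11 + 13).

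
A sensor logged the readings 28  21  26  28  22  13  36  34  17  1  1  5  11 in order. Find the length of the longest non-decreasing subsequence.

Let dp[i] be the length of the longest such subsequence ending at index i:
i:      1  2  3  4  5  6  7  8  9 10 11 12 13
a[i]:  28 21 26 28 22 13 36 34 17  1  1  5 11
dp:     1  1  2  3  2  1  4  4  2  1  2  3  4
Maximum dp value is 4.

4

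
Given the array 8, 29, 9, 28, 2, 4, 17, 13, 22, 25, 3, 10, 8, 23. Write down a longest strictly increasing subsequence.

Patience tails give the LIS length; then backtrack through the dp parents:
8 → extends → [8]
29 → extends → [8, 29]
9 → replaces 29 → [8, 9]
28 → extends → [8, 9, 28]
2 → replaces 8 → [2, 9, 28]
4 → replaces 9 → [2, 4, 28]
17 → replaces 28 → [2, 4, 17]
13 → replaces 17 → [2, 4, 13]
22 → extends → [2, 4, 13, 22]
25 → extends → [2, 4, 13, 22, 25]
3 → replaces 4 → [2, 3, 13, 22, 25]
10 → replaces 13 → [2, 3, 10, 22, 25]
8 → replaces 10 → [2, 3, 8, 22, 25]
23 → replaces 25 → [2, 3, 8, 22, 23]
Length 5; one witness is 8, 9, 17, 22, 25.

8, 9, 17, 22, 25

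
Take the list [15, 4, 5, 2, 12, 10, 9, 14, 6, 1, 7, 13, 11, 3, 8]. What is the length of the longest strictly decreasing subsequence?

Let dp[i] be the longest strictly decreasing subsequence ending at i:
i:      1  2  3  4  5  6  7  8  9 10 11 12 13 14 15
a[i]:  15  4  5  2 12 10  9 14  6  1  7 13 11  3  8
dp:     1  2  2  3  2  3  4  2  5  6  5  3  4  6  5
Maximum is 6.

6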